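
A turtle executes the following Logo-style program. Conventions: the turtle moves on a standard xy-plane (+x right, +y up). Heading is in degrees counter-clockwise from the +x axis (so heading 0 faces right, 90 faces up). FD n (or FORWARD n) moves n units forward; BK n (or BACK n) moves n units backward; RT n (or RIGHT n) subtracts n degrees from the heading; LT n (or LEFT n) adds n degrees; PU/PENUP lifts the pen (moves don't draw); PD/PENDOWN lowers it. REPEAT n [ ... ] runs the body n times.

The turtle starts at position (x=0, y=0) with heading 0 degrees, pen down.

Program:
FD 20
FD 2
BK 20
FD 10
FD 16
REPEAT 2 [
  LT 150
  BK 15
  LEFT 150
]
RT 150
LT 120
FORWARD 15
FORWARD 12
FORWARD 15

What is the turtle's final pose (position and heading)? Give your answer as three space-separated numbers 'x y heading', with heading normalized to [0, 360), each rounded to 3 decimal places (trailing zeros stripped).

Answer: 4.617 -43.5 210

Derivation:
Executing turtle program step by step:
Start: pos=(0,0), heading=0, pen down
FD 20: (0,0) -> (20,0) [heading=0, draw]
FD 2: (20,0) -> (22,0) [heading=0, draw]
BK 20: (22,0) -> (2,0) [heading=0, draw]
FD 10: (2,0) -> (12,0) [heading=0, draw]
FD 16: (12,0) -> (28,0) [heading=0, draw]
REPEAT 2 [
  -- iteration 1/2 --
  LT 150: heading 0 -> 150
  BK 15: (28,0) -> (40.99,-7.5) [heading=150, draw]
  LT 150: heading 150 -> 300
  -- iteration 2/2 --
  LT 150: heading 300 -> 90
  BK 15: (40.99,-7.5) -> (40.99,-22.5) [heading=90, draw]
  LT 150: heading 90 -> 240
]
RT 150: heading 240 -> 90
LT 120: heading 90 -> 210
FD 15: (40.99,-22.5) -> (28,-30) [heading=210, draw]
FD 12: (28,-30) -> (17.608,-36) [heading=210, draw]
FD 15: (17.608,-36) -> (4.617,-43.5) [heading=210, draw]
Final: pos=(4.617,-43.5), heading=210, 10 segment(s) drawn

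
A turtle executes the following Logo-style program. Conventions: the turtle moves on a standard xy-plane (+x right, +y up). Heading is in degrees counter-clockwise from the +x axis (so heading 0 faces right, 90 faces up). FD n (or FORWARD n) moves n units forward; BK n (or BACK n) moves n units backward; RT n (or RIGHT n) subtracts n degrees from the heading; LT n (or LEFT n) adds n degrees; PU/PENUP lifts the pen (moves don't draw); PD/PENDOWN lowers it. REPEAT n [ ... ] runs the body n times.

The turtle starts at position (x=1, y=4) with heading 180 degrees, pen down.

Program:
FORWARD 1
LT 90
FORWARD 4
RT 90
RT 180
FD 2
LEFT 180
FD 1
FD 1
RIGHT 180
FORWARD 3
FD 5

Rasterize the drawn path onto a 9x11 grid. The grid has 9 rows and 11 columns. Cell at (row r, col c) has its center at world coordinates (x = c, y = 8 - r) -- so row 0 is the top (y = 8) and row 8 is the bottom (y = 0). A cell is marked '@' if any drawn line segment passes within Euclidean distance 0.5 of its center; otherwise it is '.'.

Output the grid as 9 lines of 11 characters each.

Answer: ...........
...........
...........
...........
@@.........
@..........
@..........
@..........
@@@@@@@@@..

Derivation:
Segment 0: (1,4) -> (0,4)
Segment 1: (0,4) -> (-0,0)
Segment 2: (-0,0) -> (2,0)
Segment 3: (2,0) -> (1,0)
Segment 4: (1,0) -> (-0,0)
Segment 5: (-0,0) -> (3,0)
Segment 6: (3,0) -> (8,0)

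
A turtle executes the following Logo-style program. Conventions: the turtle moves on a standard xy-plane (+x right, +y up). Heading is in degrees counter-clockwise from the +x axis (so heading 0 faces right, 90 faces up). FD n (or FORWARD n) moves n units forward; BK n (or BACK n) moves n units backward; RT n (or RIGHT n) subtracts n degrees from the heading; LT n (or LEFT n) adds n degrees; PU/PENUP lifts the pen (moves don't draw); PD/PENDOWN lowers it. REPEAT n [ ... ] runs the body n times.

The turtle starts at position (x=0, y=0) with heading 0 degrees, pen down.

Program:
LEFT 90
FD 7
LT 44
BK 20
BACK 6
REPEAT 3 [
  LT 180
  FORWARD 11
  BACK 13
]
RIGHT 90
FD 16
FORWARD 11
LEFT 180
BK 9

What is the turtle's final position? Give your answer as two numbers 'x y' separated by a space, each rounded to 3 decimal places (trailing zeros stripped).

Executing turtle program step by step:
Start: pos=(0,0), heading=0, pen down
LT 90: heading 0 -> 90
FD 7: (0,0) -> (0,7) [heading=90, draw]
LT 44: heading 90 -> 134
BK 20: (0,7) -> (13.893,-7.387) [heading=134, draw]
BK 6: (13.893,-7.387) -> (18.061,-11.703) [heading=134, draw]
REPEAT 3 [
  -- iteration 1/3 --
  LT 180: heading 134 -> 314
  FD 11: (18.061,-11.703) -> (25.702,-19.616) [heading=314, draw]
  BK 13: (25.702,-19.616) -> (16.672,-10.264) [heading=314, draw]
  -- iteration 2/3 --
  LT 180: heading 314 -> 134
  FD 11: (16.672,-10.264) -> (9.031,-2.351) [heading=134, draw]
  BK 13: (9.031,-2.351) -> (18.061,-11.703) [heading=134, draw]
  -- iteration 3/3 --
  LT 180: heading 134 -> 314
  FD 11: (18.061,-11.703) -> (25.702,-19.616) [heading=314, draw]
  BK 13: (25.702,-19.616) -> (16.672,-10.264) [heading=314, draw]
]
RT 90: heading 314 -> 224
FD 16: (16.672,-10.264) -> (5.162,-21.379) [heading=224, draw]
FD 11: (5.162,-21.379) -> (-2.75,-29.02) [heading=224, draw]
LT 180: heading 224 -> 44
BK 9: (-2.75,-29.02) -> (-9.224,-35.272) [heading=44, draw]
Final: pos=(-9.224,-35.272), heading=44, 12 segment(s) drawn

Answer: -9.224 -35.272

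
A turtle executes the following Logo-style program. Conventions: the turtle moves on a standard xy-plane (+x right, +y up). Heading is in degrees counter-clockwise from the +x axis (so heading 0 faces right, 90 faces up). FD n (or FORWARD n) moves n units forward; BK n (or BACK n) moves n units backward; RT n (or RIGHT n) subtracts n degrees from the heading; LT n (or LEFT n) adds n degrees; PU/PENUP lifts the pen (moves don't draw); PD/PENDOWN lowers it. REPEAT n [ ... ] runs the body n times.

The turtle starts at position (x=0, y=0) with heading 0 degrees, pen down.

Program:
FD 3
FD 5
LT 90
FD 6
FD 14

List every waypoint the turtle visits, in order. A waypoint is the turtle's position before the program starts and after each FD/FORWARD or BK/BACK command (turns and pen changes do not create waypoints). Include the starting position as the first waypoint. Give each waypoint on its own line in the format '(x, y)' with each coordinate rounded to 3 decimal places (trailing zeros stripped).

Executing turtle program step by step:
Start: pos=(0,0), heading=0, pen down
FD 3: (0,0) -> (3,0) [heading=0, draw]
FD 5: (3,0) -> (8,0) [heading=0, draw]
LT 90: heading 0 -> 90
FD 6: (8,0) -> (8,6) [heading=90, draw]
FD 14: (8,6) -> (8,20) [heading=90, draw]
Final: pos=(8,20), heading=90, 4 segment(s) drawn
Waypoints (5 total):
(0, 0)
(3, 0)
(8, 0)
(8, 6)
(8, 20)

Answer: (0, 0)
(3, 0)
(8, 0)
(8, 6)
(8, 20)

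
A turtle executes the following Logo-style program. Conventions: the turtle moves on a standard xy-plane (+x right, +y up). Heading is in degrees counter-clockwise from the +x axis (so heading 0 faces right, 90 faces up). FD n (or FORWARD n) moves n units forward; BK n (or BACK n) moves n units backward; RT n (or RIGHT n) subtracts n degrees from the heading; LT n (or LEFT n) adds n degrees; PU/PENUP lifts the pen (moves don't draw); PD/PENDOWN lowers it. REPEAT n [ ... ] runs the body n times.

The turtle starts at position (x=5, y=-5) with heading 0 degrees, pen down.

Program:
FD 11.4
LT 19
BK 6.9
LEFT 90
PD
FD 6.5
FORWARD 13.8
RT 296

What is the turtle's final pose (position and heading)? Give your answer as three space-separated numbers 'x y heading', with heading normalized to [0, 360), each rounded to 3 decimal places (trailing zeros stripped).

Executing turtle program step by step:
Start: pos=(5,-5), heading=0, pen down
FD 11.4: (5,-5) -> (16.4,-5) [heading=0, draw]
LT 19: heading 0 -> 19
BK 6.9: (16.4,-5) -> (9.876,-7.246) [heading=19, draw]
LT 90: heading 19 -> 109
PD: pen down
FD 6.5: (9.876,-7.246) -> (7.76,-1.101) [heading=109, draw]
FD 13.8: (7.76,-1.101) -> (3.267,11.948) [heading=109, draw]
RT 296: heading 109 -> 173
Final: pos=(3.267,11.948), heading=173, 4 segment(s) drawn

Answer: 3.267 11.948 173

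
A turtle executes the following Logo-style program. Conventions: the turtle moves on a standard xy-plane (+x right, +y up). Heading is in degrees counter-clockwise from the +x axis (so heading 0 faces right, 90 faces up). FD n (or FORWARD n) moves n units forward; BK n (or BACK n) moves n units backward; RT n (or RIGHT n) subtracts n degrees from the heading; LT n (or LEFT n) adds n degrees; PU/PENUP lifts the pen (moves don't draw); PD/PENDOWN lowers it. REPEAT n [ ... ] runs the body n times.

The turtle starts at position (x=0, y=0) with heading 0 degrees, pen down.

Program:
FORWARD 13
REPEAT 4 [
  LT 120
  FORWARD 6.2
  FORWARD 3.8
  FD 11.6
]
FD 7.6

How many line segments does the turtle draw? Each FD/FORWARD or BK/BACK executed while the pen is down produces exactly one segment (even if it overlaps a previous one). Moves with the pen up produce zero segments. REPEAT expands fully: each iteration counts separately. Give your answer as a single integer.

Answer: 14

Derivation:
Executing turtle program step by step:
Start: pos=(0,0), heading=0, pen down
FD 13: (0,0) -> (13,0) [heading=0, draw]
REPEAT 4 [
  -- iteration 1/4 --
  LT 120: heading 0 -> 120
  FD 6.2: (13,0) -> (9.9,5.369) [heading=120, draw]
  FD 3.8: (9.9,5.369) -> (8,8.66) [heading=120, draw]
  FD 11.6: (8,8.66) -> (2.2,18.706) [heading=120, draw]
  -- iteration 2/4 --
  LT 120: heading 120 -> 240
  FD 6.2: (2.2,18.706) -> (-0.9,13.337) [heading=240, draw]
  FD 3.8: (-0.9,13.337) -> (-2.8,10.046) [heading=240, draw]
  FD 11.6: (-2.8,10.046) -> (-8.6,0) [heading=240, draw]
  -- iteration 3/4 --
  LT 120: heading 240 -> 0
  FD 6.2: (-8.6,0) -> (-2.4,0) [heading=0, draw]
  FD 3.8: (-2.4,0) -> (1.4,0) [heading=0, draw]
  FD 11.6: (1.4,0) -> (13,0) [heading=0, draw]
  -- iteration 4/4 --
  LT 120: heading 0 -> 120
  FD 6.2: (13,0) -> (9.9,5.369) [heading=120, draw]
  FD 3.8: (9.9,5.369) -> (8,8.66) [heading=120, draw]
  FD 11.6: (8,8.66) -> (2.2,18.706) [heading=120, draw]
]
FD 7.6: (2.2,18.706) -> (-1.6,25.288) [heading=120, draw]
Final: pos=(-1.6,25.288), heading=120, 14 segment(s) drawn
Segments drawn: 14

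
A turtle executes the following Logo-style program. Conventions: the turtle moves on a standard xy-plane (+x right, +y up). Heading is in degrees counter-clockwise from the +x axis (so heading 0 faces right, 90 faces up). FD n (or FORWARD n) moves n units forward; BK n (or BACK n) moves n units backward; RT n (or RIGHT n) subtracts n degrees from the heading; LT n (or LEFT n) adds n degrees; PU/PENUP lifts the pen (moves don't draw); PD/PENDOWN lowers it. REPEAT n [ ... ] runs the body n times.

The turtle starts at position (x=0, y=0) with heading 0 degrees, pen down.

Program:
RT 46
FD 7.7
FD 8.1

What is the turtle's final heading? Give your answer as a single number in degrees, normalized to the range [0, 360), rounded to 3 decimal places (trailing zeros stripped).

Executing turtle program step by step:
Start: pos=(0,0), heading=0, pen down
RT 46: heading 0 -> 314
FD 7.7: (0,0) -> (5.349,-5.539) [heading=314, draw]
FD 8.1: (5.349,-5.539) -> (10.976,-11.366) [heading=314, draw]
Final: pos=(10.976,-11.366), heading=314, 2 segment(s) drawn

Answer: 314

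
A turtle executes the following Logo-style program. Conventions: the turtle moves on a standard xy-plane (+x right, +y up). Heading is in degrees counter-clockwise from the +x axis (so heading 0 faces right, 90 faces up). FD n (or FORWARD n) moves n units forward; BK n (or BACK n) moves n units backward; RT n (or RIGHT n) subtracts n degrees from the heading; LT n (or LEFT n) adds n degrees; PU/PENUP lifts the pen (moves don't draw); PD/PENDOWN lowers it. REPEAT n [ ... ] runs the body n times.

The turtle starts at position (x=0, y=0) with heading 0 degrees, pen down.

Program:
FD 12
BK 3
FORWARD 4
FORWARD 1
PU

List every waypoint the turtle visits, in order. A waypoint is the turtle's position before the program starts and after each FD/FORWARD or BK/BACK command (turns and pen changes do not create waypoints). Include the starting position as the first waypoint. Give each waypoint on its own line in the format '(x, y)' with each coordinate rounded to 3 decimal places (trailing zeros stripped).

Executing turtle program step by step:
Start: pos=(0,0), heading=0, pen down
FD 12: (0,0) -> (12,0) [heading=0, draw]
BK 3: (12,0) -> (9,0) [heading=0, draw]
FD 4: (9,0) -> (13,0) [heading=0, draw]
FD 1: (13,0) -> (14,0) [heading=0, draw]
PU: pen up
Final: pos=(14,0), heading=0, 4 segment(s) drawn
Waypoints (5 total):
(0, 0)
(12, 0)
(9, 0)
(13, 0)
(14, 0)

Answer: (0, 0)
(12, 0)
(9, 0)
(13, 0)
(14, 0)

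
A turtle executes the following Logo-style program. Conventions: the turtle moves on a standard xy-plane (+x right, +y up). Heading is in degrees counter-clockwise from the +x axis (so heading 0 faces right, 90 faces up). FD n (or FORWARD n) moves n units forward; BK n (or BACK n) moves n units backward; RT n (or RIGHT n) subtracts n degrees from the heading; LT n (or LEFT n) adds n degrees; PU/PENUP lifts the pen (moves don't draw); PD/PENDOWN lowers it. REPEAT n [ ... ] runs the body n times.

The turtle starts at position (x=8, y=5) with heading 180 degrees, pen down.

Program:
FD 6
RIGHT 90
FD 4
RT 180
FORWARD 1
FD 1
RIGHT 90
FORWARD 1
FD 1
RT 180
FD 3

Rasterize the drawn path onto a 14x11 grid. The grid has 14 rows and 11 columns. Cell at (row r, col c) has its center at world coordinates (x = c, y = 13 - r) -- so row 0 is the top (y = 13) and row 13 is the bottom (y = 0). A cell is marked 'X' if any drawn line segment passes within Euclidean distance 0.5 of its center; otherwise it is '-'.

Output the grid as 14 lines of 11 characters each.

Segment 0: (8,5) -> (2,5)
Segment 1: (2,5) -> (2,9)
Segment 2: (2,9) -> (2,8)
Segment 3: (2,8) -> (2,7)
Segment 4: (2,7) -> (1,7)
Segment 5: (1,7) -> (0,7)
Segment 6: (0,7) -> (3,7)

Answer: -----------
-----------
-----------
-----------
--X--------
--X--------
XXXX-------
--X--------
--XXXXXXX--
-----------
-----------
-----------
-----------
-----------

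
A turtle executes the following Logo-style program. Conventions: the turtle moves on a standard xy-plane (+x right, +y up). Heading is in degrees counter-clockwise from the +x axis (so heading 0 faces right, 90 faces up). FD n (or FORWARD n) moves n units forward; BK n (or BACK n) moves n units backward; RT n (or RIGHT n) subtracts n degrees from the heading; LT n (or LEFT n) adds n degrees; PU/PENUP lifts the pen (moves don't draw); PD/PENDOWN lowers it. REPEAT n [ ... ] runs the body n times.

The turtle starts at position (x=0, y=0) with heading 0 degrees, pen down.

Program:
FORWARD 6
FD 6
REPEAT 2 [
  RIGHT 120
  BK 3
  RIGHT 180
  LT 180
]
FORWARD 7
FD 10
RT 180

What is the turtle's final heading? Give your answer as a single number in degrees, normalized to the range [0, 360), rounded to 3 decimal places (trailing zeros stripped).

Answer: 300

Derivation:
Executing turtle program step by step:
Start: pos=(0,0), heading=0, pen down
FD 6: (0,0) -> (6,0) [heading=0, draw]
FD 6: (6,0) -> (12,0) [heading=0, draw]
REPEAT 2 [
  -- iteration 1/2 --
  RT 120: heading 0 -> 240
  BK 3: (12,0) -> (13.5,2.598) [heading=240, draw]
  RT 180: heading 240 -> 60
  LT 180: heading 60 -> 240
  -- iteration 2/2 --
  RT 120: heading 240 -> 120
  BK 3: (13.5,2.598) -> (15,0) [heading=120, draw]
  RT 180: heading 120 -> 300
  LT 180: heading 300 -> 120
]
FD 7: (15,0) -> (11.5,6.062) [heading=120, draw]
FD 10: (11.5,6.062) -> (6.5,14.722) [heading=120, draw]
RT 180: heading 120 -> 300
Final: pos=(6.5,14.722), heading=300, 6 segment(s) drawn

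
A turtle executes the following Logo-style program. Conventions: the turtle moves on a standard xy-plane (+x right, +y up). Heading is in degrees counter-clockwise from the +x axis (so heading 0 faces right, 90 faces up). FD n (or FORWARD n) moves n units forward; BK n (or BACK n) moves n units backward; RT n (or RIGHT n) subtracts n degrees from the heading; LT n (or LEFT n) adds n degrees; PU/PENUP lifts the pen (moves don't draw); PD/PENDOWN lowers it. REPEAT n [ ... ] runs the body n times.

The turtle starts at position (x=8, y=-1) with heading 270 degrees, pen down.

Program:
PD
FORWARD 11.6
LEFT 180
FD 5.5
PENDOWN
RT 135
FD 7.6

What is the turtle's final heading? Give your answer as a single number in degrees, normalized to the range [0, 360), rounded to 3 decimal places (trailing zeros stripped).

Executing turtle program step by step:
Start: pos=(8,-1), heading=270, pen down
PD: pen down
FD 11.6: (8,-1) -> (8,-12.6) [heading=270, draw]
LT 180: heading 270 -> 90
FD 5.5: (8,-12.6) -> (8,-7.1) [heading=90, draw]
PD: pen down
RT 135: heading 90 -> 315
FD 7.6: (8,-7.1) -> (13.374,-12.474) [heading=315, draw]
Final: pos=(13.374,-12.474), heading=315, 3 segment(s) drawn

Answer: 315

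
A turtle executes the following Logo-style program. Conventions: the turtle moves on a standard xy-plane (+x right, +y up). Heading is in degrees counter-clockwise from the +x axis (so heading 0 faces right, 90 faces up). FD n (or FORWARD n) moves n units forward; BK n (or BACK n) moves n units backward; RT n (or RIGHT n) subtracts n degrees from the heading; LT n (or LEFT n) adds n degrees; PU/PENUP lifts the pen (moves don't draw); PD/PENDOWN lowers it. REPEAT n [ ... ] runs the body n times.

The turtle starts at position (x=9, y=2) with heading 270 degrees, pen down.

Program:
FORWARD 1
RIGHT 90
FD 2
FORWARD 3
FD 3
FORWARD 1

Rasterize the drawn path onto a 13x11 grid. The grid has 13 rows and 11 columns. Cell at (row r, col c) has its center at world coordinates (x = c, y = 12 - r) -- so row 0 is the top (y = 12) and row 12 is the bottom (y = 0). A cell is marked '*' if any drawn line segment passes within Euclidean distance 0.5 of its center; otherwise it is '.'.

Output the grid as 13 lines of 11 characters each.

Segment 0: (9,2) -> (9,1)
Segment 1: (9,1) -> (7,1)
Segment 2: (7,1) -> (4,1)
Segment 3: (4,1) -> (1,1)
Segment 4: (1,1) -> (0,1)

Answer: ...........
...........
...........
...........
...........
...........
...........
...........
...........
...........
.........*.
**********.
...........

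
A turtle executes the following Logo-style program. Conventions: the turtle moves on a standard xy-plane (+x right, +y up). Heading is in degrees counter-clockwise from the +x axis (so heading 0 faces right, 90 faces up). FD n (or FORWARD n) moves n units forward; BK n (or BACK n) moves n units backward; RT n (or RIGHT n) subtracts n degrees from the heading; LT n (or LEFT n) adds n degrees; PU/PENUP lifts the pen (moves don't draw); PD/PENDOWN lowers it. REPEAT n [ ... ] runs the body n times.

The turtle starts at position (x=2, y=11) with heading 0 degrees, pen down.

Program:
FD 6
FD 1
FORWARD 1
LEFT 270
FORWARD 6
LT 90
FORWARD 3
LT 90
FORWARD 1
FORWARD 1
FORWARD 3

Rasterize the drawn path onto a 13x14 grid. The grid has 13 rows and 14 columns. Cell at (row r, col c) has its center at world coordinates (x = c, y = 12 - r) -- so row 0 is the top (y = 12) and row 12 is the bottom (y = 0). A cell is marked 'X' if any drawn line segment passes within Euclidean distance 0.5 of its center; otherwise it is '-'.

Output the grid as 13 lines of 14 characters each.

Answer: --------------
--XXXXXXXXX---
----------X--X
----------X--X
----------X--X
----------X--X
----------X--X
----------XXXX
--------------
--------------
--------------
--------------
--------------

Derivation:
Segment 0: (2,11) -> (8,11)
Segment 1: (8,11) -> (9,11)
Segment 2: (9,11) -> (10,11)
Segment 3: (10,11) -> (10,5)
Segment 4: (10,5) -> (13,5)
Segment 5: (13,5) -> (13,6)
Segment 6: (13,6) -> (13,7)
Segment 7: (13,7) -> (13,10)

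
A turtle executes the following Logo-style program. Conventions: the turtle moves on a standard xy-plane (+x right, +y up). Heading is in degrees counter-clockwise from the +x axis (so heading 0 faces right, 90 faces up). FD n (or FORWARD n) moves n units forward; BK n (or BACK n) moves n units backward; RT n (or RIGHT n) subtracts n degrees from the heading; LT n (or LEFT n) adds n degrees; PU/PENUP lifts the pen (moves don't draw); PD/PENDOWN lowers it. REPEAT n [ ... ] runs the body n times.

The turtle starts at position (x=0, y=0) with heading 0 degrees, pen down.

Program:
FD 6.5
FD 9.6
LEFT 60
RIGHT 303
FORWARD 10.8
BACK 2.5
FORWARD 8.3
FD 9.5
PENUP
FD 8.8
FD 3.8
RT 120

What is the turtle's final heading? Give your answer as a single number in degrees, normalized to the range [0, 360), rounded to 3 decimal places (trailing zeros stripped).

Executing turtle program step by step:
Start: pos=(0,0), heading=0, pen down
FD 6.5: (0,0) -> (6.5,0) [heading=0, draw]
FD 9.6: (6.5,0) -> (16.1,0) [heading=0, draw]
LT 60: heading 0 -> 60
RT 303: heading 60 -> 117
FD 10.8: (16.1,0) -> (11.197,9.623) [heading=117, draw]
BK 2.5: (11.197,9.623) -> (12.332,7.395) [heading=117, draw]
FD 8.3: (12.332,7.395) -> (8.564,14.791) [heading=117, draw]
FD 9.5: (8.564,14.791) -> (4.251,23.255) [heading=117, draw]
PU: pen up
FD 8.8: (4.251,23.255) -> (0.256,31.096) [heading=117, move]
FD 3.8: (0.256,31.096) -> (-1.469,34.482) [heading=117, move]
RT 120: heading 117 -> 357
Final: pos=(-1.469,34.482), heading=357, 6 segment(s) drawn

Answer: 357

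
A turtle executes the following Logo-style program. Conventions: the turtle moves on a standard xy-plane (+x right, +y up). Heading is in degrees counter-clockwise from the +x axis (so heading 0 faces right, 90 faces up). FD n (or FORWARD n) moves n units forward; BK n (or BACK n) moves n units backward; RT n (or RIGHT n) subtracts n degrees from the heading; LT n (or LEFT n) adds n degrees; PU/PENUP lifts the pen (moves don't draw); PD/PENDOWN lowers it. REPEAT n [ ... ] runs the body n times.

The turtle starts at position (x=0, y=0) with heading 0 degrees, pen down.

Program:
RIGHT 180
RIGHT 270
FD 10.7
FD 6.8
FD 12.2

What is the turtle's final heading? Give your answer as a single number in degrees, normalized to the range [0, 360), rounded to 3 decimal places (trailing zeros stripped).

Executing turtle program step by step:
Start: pos=(0,0), heading=0, pen down
RT 180: heading 0 -> 180
RT 270: heading 180 -> 270
FD 10.7: (0,0) -> (0,-10.7) [heading=270, draw]
FD 6.8: (0,-10.7) -> (0,-17.5) [heading=270, draw]
FD 12.2: (0,-17.5) -> (0,-29.7) [heading=270, draw]
Final: pos=(0,-29.7), heading=270, 3 segment(s) drawn

Answer: 270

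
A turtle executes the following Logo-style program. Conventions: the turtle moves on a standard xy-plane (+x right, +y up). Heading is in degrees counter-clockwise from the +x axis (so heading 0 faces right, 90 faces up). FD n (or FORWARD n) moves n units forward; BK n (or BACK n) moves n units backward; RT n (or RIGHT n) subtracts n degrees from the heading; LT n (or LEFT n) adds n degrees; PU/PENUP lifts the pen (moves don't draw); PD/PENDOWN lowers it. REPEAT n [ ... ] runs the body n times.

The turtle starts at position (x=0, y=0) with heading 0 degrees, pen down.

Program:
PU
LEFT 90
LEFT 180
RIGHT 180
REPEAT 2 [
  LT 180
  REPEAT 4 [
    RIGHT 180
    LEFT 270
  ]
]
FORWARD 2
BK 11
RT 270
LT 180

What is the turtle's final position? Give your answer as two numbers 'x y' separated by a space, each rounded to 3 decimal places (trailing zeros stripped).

Executing turtle program step by step:
Start: pos=(0,0), heading=0, pen down
PU: pen up
LT 90: heading 0 -> 90
LT 180: heading 90 -> 270
RT 180: heading 270 -> 90
REPEAT 2 [
  -- iteration 1/2 --
  LT 180: heading 90 -> 270
  REPEAT 4 [
    -- iteration 1/4 --
    RT 180: heading 270 -> 90
    LT 270: heading 90 -> 0
    -- iteration 2/4 --
    RT 180: heading 0 -> 180
    LT 270: heading 180 -> 90
    -- iteration 3/4 --
    RT 180: heading 90 -> 270
    LT 270: heading 270 -> 180
    -- iteration 4/4 --
    RT 180: heading 180 -> 0
    LT 270: heading 0 -> 270
  ]
  -- iteration 2/2 --
  LT 180: heading 270 -> 90
  REPEAT 4 [
    -- iteration 1/4 --
    RT 180: heading 90 -> 270
    LT 270: heading 270 -> 180
    -- iteration 2/4 --
    RT 180: heading 180 -> 0
    LT 270: heading 0 -> 270
    -- iteration 3/4 --
    RT 180: heading 270 -> 90
    LT 270: heading 90 -> 0
    -- iteration 4/4 --
    RT 180: heading 0 -> 180
    LT 270: heading 180 -> 90
  ]
]
FD 2: (0,0) -> (0,2) [heading=90, move]
BK 11: (0,2) -> (0,-9) [heading=90, move]
RT 270: heading 90 -> 180
LT 180: heading 180 -> 0
Final: pos=(0,-9), heading=0, 0 segment(s) drawn

Answer: 0 -9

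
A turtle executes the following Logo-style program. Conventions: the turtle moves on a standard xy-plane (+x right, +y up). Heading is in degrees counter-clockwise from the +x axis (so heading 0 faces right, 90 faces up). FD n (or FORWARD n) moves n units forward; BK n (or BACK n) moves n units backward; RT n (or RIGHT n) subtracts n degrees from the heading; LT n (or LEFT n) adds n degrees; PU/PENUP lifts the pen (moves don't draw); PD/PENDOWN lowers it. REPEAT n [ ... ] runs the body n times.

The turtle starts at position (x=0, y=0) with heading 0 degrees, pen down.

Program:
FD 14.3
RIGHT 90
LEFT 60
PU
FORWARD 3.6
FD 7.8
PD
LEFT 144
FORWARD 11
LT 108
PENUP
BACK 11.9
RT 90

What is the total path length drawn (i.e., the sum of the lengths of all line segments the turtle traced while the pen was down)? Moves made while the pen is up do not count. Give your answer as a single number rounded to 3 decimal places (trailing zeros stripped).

Answer: 25.3

Derivation:
Executing turtle program step by step:
Start: pos=(0,0), heading=0, pen down
FD 14.3: (0,0) -> (14.3,0) [heading=0, draw]
RT 90: heading 0 -> 270
LT 60: heading 270 -> 330
PU: pen up
FD 3.6: (14.3,0) -> (17.418,-1.8) [heading=330, move]
FD 7.8: (17.418,-1.8) -> (24.173,-5.7) [heading=330, move]
PD: pen down
LT 144: heading 330 -> 114
FD 11: (24.173,-5.7) -> (19.699,4.349) [heading=114, draw]
LT 108: heading 114 -> 222
PU: pen up
BK 11.9: (19.699,4.349) -> (28.542,12.312) [heading=222, move]
RT 90: heading 222 -> 132
Final: pos=(28.542,12.312), heading=132, 2 segment(s) drawn

Segment lengths:
  seg 1: (0,0) -> (14.3,0), length = 14.3
  seg 2: (24.173,-5.7) -> (19.699,4.349), length = 11
Total = 25.3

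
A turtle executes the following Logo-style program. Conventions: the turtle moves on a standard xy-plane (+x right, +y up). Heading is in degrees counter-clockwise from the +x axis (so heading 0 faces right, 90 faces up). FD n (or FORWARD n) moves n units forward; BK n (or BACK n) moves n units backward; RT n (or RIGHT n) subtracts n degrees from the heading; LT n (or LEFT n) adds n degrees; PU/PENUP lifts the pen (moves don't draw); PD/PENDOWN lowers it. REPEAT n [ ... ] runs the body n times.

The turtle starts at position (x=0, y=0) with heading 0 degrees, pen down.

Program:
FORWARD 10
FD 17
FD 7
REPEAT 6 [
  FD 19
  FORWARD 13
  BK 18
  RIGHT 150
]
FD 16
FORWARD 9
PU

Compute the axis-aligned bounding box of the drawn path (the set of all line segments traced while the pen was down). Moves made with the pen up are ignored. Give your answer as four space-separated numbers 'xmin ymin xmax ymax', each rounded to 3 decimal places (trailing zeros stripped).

Executing turtle program step by step:
Start: pos=(0,0), heading=0, pen down
FD 10: (0,0) -> (10,0) [heading=0, draw]
FD 17: (10,0) -> (27,0) [heading=0, draw]
FD 7: (27,0) -> (34,0) [heading=0, draw]
REPEAT 6 [
  -- iteration 1/6 --
  FD 19: (34,0) -> (53,0) [heading=0, draw]
  FD 13: (53,0) -> (66,0) [heading=0, draw]
  BK 18: (66,0) -> (48,0) [heading=0, draw]
  RT 150: heading 0 -> 210
  -- iteration 2/6 --
  FD 19: (48,0) -> (31.546,-9.5) [heading=210, draw]
  FD 13: (31.546,-9.5) -> (20.287,-16) [heading=210, draw]
  BK 18: (20.287,-16) -> (35.876,-7) [heading=210, draw]
  RT 150: heading 210 -> 60
  -- iteration 3/6 --
  FD 19: (35.876,-7) -> (45.376,9.454) [heading=60, draw]
  FD 13: (45.376,9.454) -> (51.876,20.713) [heading=60, draw]
  BK 18: (51.876,20.713) -> (42.876,5.124) [heading=60, draw]
  RT 150: heading 60 -> 270
  -- iteration 4/6 --
  FD 19: (42.876,5.124) -> (42.876,-13.876) [heading=270, draw]
  FD 13: (42.876,-13.876) -> (42.876,-26.876) [heading=270, draw]
  BK 18: (42.876,-26.876) -> (42.876,-8.876) [heading=270, draw]
  RT 150: heading 270 -> 120
  -- iteration 5/6 --
  FD 19: (42.876,-8.876) -> (33.376,7.579) [heading=120, draw]
  FD 13: (33.376,7.579) -> (26.876,18.837) [heading=120, draw]
  BK 18: (26.876,18.837) -> (35.876,3.249) [heading=120, draw]
  RT 150: heading 120 -> 330
  -- iteration 6/6 --
  FD 19: (35.876,3.249) -> (52.33,-6.251) [heading=330, draw]
  FD 13: (52.33,-6.251) -> (63.588,-12.751) [heading=330, draw]
  BK 18: (63.588,-12.751) -> (48,-3.751) [heading=330, draw]
  RT 150: heading 330 -> 180
]
FD 16: (48,-3.751) -> (32,-3.751) [heading=180, draw]
FD 9: (32,-3.751) -> (23,-3.751) [heading=180, draw]
PU: pen up
Final: pos=(23,-3.751), heading=180, 23 segment(s) drawn

Segment endpoints: x in {0, 10, 20.287, 23, 26.876, 27, 31.546, 32, 33.376, 34, 35.876, 35.876, 42.876, 42.876, 42.876, 45.376, 48, 48, 51.876, 52.33, 53, 63.588, 66}, y in {-26.876, -16, -13.876, -12.751, -9.5, -8.876, -7, -6.251, -3.751, -3.751, -3.751, 0, 3.249, 5.124, 7.579, 9.454, 18.837, 20.713}
xmin=0, ymin=-26.876, xmax=66, ymax=20.713

Answer: 0 -26.876 66 20.713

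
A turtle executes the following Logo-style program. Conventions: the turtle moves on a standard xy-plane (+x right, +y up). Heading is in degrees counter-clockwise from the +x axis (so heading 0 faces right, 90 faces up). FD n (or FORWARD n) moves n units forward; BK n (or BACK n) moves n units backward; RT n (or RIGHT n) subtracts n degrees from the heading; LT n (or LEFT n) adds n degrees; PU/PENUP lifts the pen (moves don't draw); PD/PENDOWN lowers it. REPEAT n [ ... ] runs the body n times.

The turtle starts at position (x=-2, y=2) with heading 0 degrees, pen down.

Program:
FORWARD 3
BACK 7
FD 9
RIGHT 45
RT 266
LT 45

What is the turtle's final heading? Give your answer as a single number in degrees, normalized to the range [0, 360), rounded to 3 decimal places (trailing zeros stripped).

Executing turtle program step by step:
Start: pos=(-2,2), heading=0, pen down
FD 3: (-2,2) -> (1,2) [heading=0, draw]
BK 7: (1,2) -> (-6,2) [heading=0, draw]
FD 9: (-6,2) -> (3,2) [heading=0, draw]
RT 45: heading 0 -> 315
RT 266: heading 315 -> 49
LT 45: heading 49 -> 94
Final: pos=(3,2), heading=94, 3 segment(s) drawn

Answer: 94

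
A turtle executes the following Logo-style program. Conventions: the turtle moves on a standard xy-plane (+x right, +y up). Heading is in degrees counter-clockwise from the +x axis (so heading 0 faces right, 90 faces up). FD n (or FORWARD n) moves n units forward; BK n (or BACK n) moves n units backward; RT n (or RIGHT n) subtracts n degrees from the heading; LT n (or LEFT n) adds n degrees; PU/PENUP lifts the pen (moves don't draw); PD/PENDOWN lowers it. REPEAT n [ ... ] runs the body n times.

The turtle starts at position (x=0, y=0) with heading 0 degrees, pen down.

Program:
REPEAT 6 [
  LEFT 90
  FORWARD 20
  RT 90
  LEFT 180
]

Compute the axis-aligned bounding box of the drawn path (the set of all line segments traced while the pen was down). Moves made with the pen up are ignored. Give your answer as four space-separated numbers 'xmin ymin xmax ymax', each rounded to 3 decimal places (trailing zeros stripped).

Answer: 0 0 0 20

Derivation:
Executing turtle program step by step:
Start: pos=(0,0), heading=0, pen down
REPEAT 6 [
  -- iteration 1/6 --
  LT 90: heading 0 -> 90
  FD 20: (0,0) -> (0,20) [heading=90, draw]
  RT 90: heading 90 -> 0
  LT 180: heading 0 -> 180
  -- iteration 2/6 --
  LT 90: heading 180 -> 270
  FD 20: (0,20) -> (0,0) [heading=270, draw]
  RT 90: heading 270 -> 180
  LT 180: heading 180 -> 0
  -- iteration 3/6 --
  LT 90: heading 0 -> 90
  FD 20: (0,0) -> (0,20) [heading=90, draw]
  RT 90: heading 90 -> 0
  LT 180: heading 0 -> 180
  -- iteration 4/6 --
  LT 90: heading 180 -> 270
  FD 20: (0,20) -> (0,0) [heading=270, draw]
  RT 90: heading 270 -> 180
  LT 180: heading 180 -> 0
  -- iteration 5/6 --
  LT 90: heading 0 -> 90
  FD 20: (0,0) -> (0,20) [heading=90, draw]
  RT 90: heading 90 -> 0
  LT 180: heading 0 -> 180
  -- iteration 6/6 --
  LT 90: heading 180 -> 270
  FD 20: (0,20) -> (0,0) [heading=270, draw]
  RT 90: heading 270 -> 180
  LT 180: heading 180 -> 0
]
Final: pos=(0,0), heading=0, 6 segment(s) drawn

Segment endpoints: x in {0, 0, 0, 0, 0, 0, 0}, y in {0, 20}
xmin=0, ymin=0, xmax=0, ymax=20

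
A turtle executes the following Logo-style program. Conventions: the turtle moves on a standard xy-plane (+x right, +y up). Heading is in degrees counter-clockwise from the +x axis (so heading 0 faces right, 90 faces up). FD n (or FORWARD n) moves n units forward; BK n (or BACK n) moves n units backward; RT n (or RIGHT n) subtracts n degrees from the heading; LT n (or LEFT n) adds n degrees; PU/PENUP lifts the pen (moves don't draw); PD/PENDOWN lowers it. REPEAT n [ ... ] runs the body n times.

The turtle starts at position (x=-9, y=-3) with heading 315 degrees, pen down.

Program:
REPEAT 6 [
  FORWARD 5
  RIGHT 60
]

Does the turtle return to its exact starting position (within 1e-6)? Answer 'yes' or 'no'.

Executing turtle program step by step:
Start: pos=(-9,-3), heading=315, pen down
REPEAT 6 [
  -- iteration 1/6 --
  FD 5: (-9,-3) -> (-5.464,-6.536) [heading=315, draw]
  RT 60: heading 315 -> 255
  -- iteration 2/6 --
  FD 5: (-5.464,-6.536) -> (-6.759,-11.365) [heading=255, draw]
  RT 60: heading 255 -> 195
  -- iteration 3/6 --
  FD 5: (-6.759,-11.365) -> (-11.588,-12.659) [heading=195, draw]
  RT 60: heading 195 -> 135
  -- iteration 4/6 --
  FD 5: (-11.588,-12.659) -> (-15.124,-9.124) [heading=135, draw]
  RT 60: heading 135 -> 75
  -- iteration 5/6 --
  FD 5: (-15.124,-9.124) -> (-13.83,-4.294) [heading=75, draw]
  RT 60: heading 75 -> 15
  -- iteration 6/6 --
  FD 5: (-13.83,-4.294) -> (-9,-3) [heading=15, draw]
  RT 60: heading 15 -> 315
]
Final: pos=(-9,-3), heading=315, 6 segment(s) drawn

Start position: (-9, -3)
Final position: (-9, -3)
Distance = 0; < 1e-6 -> CLOSED

Answer: yes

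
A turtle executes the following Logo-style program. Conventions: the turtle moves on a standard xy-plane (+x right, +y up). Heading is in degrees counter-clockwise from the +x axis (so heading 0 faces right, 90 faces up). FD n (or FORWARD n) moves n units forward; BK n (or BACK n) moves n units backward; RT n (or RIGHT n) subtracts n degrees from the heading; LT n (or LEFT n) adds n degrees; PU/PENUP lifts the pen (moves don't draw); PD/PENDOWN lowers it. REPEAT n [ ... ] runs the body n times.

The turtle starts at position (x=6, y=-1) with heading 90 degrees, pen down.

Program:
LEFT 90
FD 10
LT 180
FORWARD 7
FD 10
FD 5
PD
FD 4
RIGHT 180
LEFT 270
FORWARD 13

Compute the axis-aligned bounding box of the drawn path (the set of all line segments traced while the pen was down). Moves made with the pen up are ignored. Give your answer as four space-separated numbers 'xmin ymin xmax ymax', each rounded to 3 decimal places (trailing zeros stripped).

Answer: -4 -1 22 12

Derivation:
Executing turtle program step by step:
Start: pos=(6,-1), heading=90, pen down
LT 90: heading 90 -> 180
FD 10: (6,-1) -> (-4,-1) [heading=180, draw]
LT 180: heading 180 -> 0
FD 7: (-4,-1) -> (3,-1) [heading=0, draw]
FD 10: (3,-1) -> (13,-1) [heading=0, draw]
FD 5: (13,-1) -> (18,-1) [heading=0, draw]
PD: pen down
FD 4: (18,-1) -> (22,-1) [heading=0, draw]
RT 180: heading 0 -> 180
LT 270: heading 180 -> 90
FD 13: (22,-1) -> (22,12) [heading=90, draw]
Final: pos=(22,12), heading=90, 6 segment(s) drawn

Segment endpoints: x in {-4, 3, 6, 13, 18, 22, 22}, y in {-1, -1, -1, -1, -1, -1, 12}
xmin=-4, ymin=-1, xmax=22, ymax=12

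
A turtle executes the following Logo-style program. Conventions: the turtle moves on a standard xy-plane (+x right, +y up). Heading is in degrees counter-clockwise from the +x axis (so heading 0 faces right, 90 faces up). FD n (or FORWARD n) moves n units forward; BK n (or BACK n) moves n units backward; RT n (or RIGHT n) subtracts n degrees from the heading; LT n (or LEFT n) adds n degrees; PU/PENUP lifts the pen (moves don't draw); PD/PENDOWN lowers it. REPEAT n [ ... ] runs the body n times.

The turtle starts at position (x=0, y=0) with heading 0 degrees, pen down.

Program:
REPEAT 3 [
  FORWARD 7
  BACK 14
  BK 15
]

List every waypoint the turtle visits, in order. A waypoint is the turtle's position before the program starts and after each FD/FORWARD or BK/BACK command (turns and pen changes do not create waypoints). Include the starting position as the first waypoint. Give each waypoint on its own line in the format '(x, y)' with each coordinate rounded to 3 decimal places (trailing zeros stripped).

Executing turtle program step by step:
Start: pos=(0,0), heading=0, pen down
REPEAT 3 [
  -- iteration 1/3 --
  FD 7: (0,0) -> (7,0) [heading=0, draw]
  BK 14: (7,0) -> (-7,0) [heading=0, draw]
  BK 15: (-7,0) -> (-22,0) [heading=0, draw]
  -- iteration 2/3 --
  FD 7: (-22,0) -> (-15,0) [heading=0, draw]
  BK 14: (-15,0) -> (-29,0) [heading=0, draw]
  BK 15: (-29,0) -> (-44,0) [heading=0, draw]
  -- iteration 3/3 --
  FD 7: (-44,0) -> (-37,0) [heading=0, draw]
  BK 14: (-37,0) -> (-51,0) [heading=0, draw]
  BK 15: (-51,0) -> (-66,0) [heading=0, draw]
]
Final: pos=(-66,0), heading=0, 9 segment(s) drawn
Waypoints (10 total):
(0, 0)
(7, 0)
(-7, 0)
(-22, 0)
(-15, 0)
(-29, 0)
(-44, 0)
(-37, 0)
(-51, 0)
(-66, 0)

Answer: (0, 0)
(7, 0)
(-7, 0)
(-22, 0)
(-15, 0)
(-29, 0)
(-44, 0)
(-37, 0)
(-51, 0)
(-66, 0)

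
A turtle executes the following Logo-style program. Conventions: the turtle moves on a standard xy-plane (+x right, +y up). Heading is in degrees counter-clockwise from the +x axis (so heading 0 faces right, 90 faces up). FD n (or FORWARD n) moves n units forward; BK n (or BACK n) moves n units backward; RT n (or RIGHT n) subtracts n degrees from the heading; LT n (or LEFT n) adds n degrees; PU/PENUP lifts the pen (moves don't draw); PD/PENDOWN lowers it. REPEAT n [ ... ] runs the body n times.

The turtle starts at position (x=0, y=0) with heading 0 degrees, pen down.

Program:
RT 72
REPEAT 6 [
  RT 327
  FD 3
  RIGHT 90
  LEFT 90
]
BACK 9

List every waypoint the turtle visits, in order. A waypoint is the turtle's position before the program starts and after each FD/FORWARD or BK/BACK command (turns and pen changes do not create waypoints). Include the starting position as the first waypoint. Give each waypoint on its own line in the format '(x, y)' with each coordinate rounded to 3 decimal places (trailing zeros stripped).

Executing turtle program step by step:
Start: pos=(0,0), heading=0, pen down
RT 72: heading 0 -> 288
REPEAT 6 [
  -- iteration 1/6 --
  RT 327: heading 288 -> 321
  FD 3: (0,0) -> (2.331,-1.888) [heading=321, draw]
  RT 90: heading 321 -> 231
  LT 90: heading 231 -> 321
  -- iteration 2/6 --
  RT 327: heading 321 -> 354
  FD 3: (2.331,-1.888) -> (5.315,-2.202) [heading=354, draw]
  RT 90: heading 354 -> 264
  LT 90: heading 264 -> 354
  -- iteration 3/6 --
  RT 327: heading 354 -> 27
  FD 3: (5.315,-2.202) -> (7.988,-0.84) [heading=27, draw]
  RT 90: heading 27 -> 297
  LT 90: heading 297 -> 27
  -- iteration 4/6 --
  RT 327: heading 27 -> 60
  FD 3: (7.988,-0.84) -> (9.488,1.759) [heading=60, draw]
  RT 90: heading 60 -> 330
  LT 90: heading 330 -> 60
  -- iteration 5/6 --
  RT 327: heading 60 -> 93
  FD 3: (9.488,1.759) -> (9.331,4.754) [heading=93, draw]
  RT 90: heading 93 -> 3
  LT 90: heading 3 -> 93
  -- iteration 6/6 --
  RT 327: heading 93 -> 126
  FD 3: (9.331,4.754) -> (7.568,7.181) [heading=126, draw]
  RT 90: heading 126 -> 36
  LT 90: heading 36 -> 126
]
BK 9: (7.568,7.181) -> (12.858,-0.1) [heading=126, draw]
Final: pos=(12.858,-0.1), heading=126, 7 segment(s) drawn
Waypoints (8 total):
(0, 0)
(2.331, -1.888)
(5.315, -2.202)
(7.988, -0.84)
(9.488, 1.759)
(9.331, 4.754)
(7.568, 7.181)
(12.858, -0.1)

Answer: (0, 0)
(2.331, -1.888)
(5.315, -2.202)
(7.988, -0.84)
(9.488, 1.759)
(9.331, 4.754)
(7.568, 7.181)
(12.858, -0.1)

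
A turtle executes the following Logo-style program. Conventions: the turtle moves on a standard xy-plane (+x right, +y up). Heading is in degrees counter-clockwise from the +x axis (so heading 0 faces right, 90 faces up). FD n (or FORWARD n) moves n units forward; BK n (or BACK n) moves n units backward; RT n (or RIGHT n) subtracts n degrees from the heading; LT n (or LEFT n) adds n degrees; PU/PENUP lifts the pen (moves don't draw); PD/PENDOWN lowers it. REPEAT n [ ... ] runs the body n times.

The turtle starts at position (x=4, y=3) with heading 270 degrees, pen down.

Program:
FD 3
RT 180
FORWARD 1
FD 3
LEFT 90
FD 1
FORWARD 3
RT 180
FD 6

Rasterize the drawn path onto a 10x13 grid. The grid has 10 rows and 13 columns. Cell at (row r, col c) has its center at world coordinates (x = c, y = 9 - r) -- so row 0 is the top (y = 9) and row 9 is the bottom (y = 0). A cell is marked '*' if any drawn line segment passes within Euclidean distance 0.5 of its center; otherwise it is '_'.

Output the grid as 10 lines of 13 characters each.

Segment 0: (4,3) -> (4,0)
Segment 1: (4,0) -> (4,1)
Segment 2: (4,1) -> (4,4)
Segment 3: (4,4) -> (3,4)
Segment 4: (3,4) -> (-0,4)
Segment 5: (-0,4) -> (6,4)

Answer: _____________
_____________
_____________
_____________
_____________
*******______
____*________
____*________
____*________
____*________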